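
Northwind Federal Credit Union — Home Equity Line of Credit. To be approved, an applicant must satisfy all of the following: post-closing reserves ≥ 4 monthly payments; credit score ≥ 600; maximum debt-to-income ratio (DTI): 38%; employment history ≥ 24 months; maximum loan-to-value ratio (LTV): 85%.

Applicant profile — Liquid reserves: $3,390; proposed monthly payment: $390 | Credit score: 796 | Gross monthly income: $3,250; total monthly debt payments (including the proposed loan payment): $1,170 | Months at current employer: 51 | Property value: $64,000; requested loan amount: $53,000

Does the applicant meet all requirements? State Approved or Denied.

Approved

Reserves = 3,390/390 = 8.7 months ≥ 4
Credit score 796 ≥ 600 (meets)
DTI = 1,170/3,250 = 36% ≤ 38%
Employment 51 ≥ 24 months
Loan-to-value = 53,000/64,000 = 82.8% — pass (85% max)
All criteria satisfied.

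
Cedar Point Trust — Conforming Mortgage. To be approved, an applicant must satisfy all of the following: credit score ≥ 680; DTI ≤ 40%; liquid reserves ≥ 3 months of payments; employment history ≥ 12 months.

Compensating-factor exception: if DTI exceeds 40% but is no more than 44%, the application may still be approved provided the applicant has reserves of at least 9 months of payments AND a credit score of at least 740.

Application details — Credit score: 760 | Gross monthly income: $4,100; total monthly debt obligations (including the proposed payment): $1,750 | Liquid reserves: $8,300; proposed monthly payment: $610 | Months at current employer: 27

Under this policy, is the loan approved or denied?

Approved

Credit score 760 ≥ 680 (meets base)
DTI: 1,750 ÷ 4,100 = 42.7%, over the 40% base limit.
Reserves = 8,300/610 = 13.6 months ≥ 3
Employment 27 ≥ 12 months
DTI 42.7% is within the 40%–44% exception band; checking compensating factors.
Reserves 13.6 ≥ 9 months; credit score 760 ≥ 740.
Both compensating conditions met → exception applies.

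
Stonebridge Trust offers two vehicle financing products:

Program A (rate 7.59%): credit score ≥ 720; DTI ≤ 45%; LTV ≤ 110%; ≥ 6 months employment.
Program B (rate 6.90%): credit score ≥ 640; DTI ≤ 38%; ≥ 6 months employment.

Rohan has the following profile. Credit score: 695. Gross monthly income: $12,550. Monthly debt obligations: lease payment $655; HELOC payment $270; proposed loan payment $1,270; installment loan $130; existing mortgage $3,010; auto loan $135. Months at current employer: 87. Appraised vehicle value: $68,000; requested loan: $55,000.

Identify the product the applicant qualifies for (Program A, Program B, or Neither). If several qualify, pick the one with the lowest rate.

Neither

Total debts = (655 + 270 + 1,270 + 130 + 3,010 + 135) = 5,470; DTI = 5,470/12,550 = 43.6%.
LTV = 55,000/68,000 = 80.9%.
Program A: score 695 < 720; DTI 43.6% ≤ 45%; LTV 80.9% ≤ 110%; employment 87 ≥ 6 mo → does not qualify.
Program B: score 695 ≥ 640; DTI 43.6% > 38%; employment 87 ≥ 6 mo → does not qualify.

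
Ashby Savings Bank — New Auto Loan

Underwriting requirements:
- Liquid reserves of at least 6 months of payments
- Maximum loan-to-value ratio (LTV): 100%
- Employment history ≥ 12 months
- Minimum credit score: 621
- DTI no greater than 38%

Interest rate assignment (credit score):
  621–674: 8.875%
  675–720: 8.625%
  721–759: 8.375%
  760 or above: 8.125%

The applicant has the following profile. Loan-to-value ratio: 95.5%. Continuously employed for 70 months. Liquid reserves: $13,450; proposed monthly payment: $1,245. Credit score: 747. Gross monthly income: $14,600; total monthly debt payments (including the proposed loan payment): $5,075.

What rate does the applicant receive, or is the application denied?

Approved at 8.375%

Credit score 747 ≥ 621 (meets minimum)
Employment 70 ≥ 12 months
Debt-to-income = 5,075/14,600 = 34.8% — meets 38% limit
LTV 95.5% — within 100%
Liquid reserves cover 13,450/1,245 = 10.8 months — ≥ 6 required
All requirements met. Score 747 falls in the 721–759 tier → 8.375%.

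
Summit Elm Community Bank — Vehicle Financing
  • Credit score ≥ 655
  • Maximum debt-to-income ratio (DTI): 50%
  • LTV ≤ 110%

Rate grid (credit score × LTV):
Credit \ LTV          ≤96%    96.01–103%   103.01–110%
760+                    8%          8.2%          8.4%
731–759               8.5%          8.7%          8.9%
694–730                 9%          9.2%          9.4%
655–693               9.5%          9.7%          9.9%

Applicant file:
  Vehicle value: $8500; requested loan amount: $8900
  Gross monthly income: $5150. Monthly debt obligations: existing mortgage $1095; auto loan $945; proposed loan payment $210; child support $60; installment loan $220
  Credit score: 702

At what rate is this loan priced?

Credit score 702 ≥ 655; Total monthly debts = (1,095 + 945 + 210 + 60 + 220) = 2,530. Debt-to-income = 2,530/5,150 = 49.1% — meets 50% limit
Loan-to-value = 8,900/8,500 = 104.7% — pass (110% max)
Row: 702 falls in 694–730. Column: 104.7% falls in 103.01–110%. Rate = 9.4%.

9.4%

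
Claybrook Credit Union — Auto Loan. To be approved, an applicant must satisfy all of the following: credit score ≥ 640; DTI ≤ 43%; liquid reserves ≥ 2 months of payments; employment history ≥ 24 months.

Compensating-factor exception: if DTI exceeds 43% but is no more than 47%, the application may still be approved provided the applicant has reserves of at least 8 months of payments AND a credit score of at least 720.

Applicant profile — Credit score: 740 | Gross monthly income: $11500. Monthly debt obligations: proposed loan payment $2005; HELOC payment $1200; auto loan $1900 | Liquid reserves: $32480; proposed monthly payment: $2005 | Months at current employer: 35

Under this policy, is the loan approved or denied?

Approved

Credit score 740 ≥ 640 (meets base)
Total debts = (2,005 + 1,200 + 1,900) = 5,105. DTI: 5,105 ÷ 11,500 = 44.4%, over the 43% base limit.
Reserves: 32,480 ÷ 2,005 = 16.2 months (meets 2-month minimum)
Employment 35 ≥ 24 months
DTI 44.4% is within the 43%–47% exception band; checking compensating factors.
Reserves 16.2 ≥ 8 months; credit score 740 ≥ 720.
Both override conditions satisfied; DTI exception granted.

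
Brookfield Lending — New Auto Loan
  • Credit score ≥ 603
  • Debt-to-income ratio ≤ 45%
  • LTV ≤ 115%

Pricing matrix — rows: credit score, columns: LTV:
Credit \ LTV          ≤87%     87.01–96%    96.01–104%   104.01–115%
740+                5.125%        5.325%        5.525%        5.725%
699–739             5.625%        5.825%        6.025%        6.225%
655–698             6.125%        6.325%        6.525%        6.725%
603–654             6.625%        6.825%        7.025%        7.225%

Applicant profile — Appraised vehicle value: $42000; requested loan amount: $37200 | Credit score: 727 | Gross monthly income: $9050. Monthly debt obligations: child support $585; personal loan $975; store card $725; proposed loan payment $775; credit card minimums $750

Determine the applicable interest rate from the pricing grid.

5.825%

Credit score 727 ≥ 603; Total monthly debts = (585 + 975 + 725 + 775 + 750) = 3,810. Debt-to-income = 3,810/9,050 = 42.1% — meets 45% limit
LTV: 37,200 ÷ 42,000 = 88.6%, within 115% cap
Row: 727 falls in 699–739. Column: 88.6% falls in 87.01–96%. Rate = 5.825%.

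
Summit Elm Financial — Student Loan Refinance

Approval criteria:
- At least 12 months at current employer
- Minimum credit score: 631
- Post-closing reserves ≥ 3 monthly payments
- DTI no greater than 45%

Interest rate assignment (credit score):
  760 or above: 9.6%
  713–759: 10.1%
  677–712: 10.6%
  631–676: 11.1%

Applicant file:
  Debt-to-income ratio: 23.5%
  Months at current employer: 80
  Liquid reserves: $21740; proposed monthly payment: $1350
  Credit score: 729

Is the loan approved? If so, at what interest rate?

Approved at 10.1%

Credit score 729 ≥ 631 (meets minimum)
Reserves: 21,740 ÷ 1,350 = 16.1 months (meets 3-month minimum)
Employment 80 ≥ 12 months
DTI 23.5% is within the 45% limit
All requirements met. Score 729 falls in the 713–759 tier → 10.1%.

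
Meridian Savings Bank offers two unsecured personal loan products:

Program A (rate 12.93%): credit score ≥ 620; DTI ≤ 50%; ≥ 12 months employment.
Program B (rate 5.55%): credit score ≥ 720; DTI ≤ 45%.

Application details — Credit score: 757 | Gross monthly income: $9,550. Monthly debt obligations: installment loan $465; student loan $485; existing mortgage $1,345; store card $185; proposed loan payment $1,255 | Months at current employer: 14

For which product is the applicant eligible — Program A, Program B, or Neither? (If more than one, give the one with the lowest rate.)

Total debts = (465 + 485 + 1,345 + 185 + 1,255) = 3,735; DTI = 3,735/9,550 = 39.1%.
Program A: score 757 ≥ 620; DTI 39.1% ≤ 50%; employment 14 ≥ 12 mo → qualifies.
Program B: score 757 ≥ 720; DTI 39.1% ≤ 45% → qualifies.
Qualifying: Program A, Program B. Lowest rate is 5.55% → Program B.

Program B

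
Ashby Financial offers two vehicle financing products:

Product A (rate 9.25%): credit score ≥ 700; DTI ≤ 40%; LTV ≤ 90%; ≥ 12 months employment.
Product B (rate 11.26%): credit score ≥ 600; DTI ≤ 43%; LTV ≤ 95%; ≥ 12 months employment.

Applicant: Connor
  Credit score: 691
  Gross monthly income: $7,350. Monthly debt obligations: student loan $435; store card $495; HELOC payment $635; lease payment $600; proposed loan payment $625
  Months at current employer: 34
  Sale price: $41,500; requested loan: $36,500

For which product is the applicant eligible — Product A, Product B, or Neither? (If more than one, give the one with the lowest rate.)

Product B

Total debts = (435 + 495 + 635 + 600 + 625) = 2,790; DTI = 2,790/7,350 = 38%.
LTV = 36,500/41,500 = 88%.
Product A: score 691 < 700; DTI 38% ≤ 40%; LTV 88% ≤ 90%; employment 34 ≥ 12 mo → does not qualify.
Product B: score 691 ≥ 600; DTI 38% ≤ 43%; LTV 88% ≤ 95%; employment 34 ≥ 12 mo → qualifies.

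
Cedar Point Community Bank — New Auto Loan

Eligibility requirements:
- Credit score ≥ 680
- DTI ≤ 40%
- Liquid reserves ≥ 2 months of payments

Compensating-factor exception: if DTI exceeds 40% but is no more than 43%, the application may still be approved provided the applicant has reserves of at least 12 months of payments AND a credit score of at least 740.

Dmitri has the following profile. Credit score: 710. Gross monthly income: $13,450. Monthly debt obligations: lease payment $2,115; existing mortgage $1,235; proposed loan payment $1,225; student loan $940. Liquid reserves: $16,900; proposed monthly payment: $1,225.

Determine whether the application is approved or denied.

Denied

Credit score 710 ≥ 680 (meets base)
Total debts = (2,115 + 1,235 + 1,225 + 940) = 5,515. DTI = 5,515/13,450 = 41% > 40% — standard DTI limit exceeded.
Reserves: 16,900 ÷ 1,225 = 13.8 months (meets 2-month minimum)
41% falls in the override range (40%–43%), so the compensating-factor test applies.
Override check — reserves: 13.8 mo (ok); score: 710 (below 740).
Override conditions not both satisfied; exception does not apply.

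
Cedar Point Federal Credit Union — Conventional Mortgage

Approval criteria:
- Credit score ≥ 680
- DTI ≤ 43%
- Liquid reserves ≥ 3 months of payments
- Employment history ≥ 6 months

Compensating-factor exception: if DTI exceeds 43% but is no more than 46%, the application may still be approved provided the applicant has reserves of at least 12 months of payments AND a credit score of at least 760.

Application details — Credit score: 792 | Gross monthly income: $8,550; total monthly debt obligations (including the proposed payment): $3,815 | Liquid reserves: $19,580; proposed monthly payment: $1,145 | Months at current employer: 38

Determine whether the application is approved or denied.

Approved

Credit score 792 ≥ 680 (meets base)
DTI = 3,815/8,550 = 44.6% > 43% — standard DTI limit exceeded.
Liquid reserves cover 19,580/1,145 = 17.1 months — ≥ 3 required
Employment 38 ≥ 6 months
44.6% falls in the override range (43%–46%), so the compensating-factor test applies.
Reserves 17.1 ≥ 12 months; credit score 792 ≥ 760.
Both compensating conditions met → exception applies.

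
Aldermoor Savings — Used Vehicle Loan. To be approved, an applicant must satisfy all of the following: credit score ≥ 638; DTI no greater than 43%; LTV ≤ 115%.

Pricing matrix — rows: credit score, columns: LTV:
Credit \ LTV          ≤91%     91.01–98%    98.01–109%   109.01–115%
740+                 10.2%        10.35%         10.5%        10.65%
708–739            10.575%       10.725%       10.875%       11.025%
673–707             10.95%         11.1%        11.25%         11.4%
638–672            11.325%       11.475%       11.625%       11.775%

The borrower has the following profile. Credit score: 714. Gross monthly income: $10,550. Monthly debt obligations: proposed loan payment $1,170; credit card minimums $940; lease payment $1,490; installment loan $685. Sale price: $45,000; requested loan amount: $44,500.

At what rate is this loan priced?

10.875%

Credit score 714 ≥ 638; Total monthly debts = (1,170 + 940 + 1,490 + 685) = 4,285. DTI = 4,285/10,550 = 40.6% ≤ 43%
LTV: 44,500 ÷ 45,000 = 98.9%, within 115% cap
Row: 714 falls in 708–739. Column: 98.9% falls in 98.01–109%. Rate = 10.875%.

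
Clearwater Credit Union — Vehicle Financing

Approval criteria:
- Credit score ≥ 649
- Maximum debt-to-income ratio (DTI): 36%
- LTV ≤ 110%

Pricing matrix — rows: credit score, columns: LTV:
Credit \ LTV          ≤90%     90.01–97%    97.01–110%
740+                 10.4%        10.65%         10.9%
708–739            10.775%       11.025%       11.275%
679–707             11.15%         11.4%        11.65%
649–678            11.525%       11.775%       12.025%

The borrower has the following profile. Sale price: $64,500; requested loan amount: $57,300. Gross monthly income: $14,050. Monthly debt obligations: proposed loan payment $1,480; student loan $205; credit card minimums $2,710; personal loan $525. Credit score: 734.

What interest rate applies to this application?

10.775%

Credit score 734 ≥ 649; Total monthly debts = (1,480 + 205 + 2,710 + 525) = 4,920. DTI: 4,920 ÷ 14,050 = 35%, within the 36% cap
LTV = 57,300/64,500 = 88.8% ≤ 110%
Score 734 is in the 708–739 band; LTV 88.8% is in the ≤90% band → 10.775%.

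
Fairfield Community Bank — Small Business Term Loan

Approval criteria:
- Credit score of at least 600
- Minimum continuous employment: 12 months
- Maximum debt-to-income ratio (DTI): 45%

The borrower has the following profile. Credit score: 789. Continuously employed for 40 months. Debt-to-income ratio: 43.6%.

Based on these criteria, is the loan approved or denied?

Approved

Credit score 789 ≥ 600 (meets)
Employment 40 ≥ 12 months
DTI 43.6% ≤ 45%
All criteria satisfied.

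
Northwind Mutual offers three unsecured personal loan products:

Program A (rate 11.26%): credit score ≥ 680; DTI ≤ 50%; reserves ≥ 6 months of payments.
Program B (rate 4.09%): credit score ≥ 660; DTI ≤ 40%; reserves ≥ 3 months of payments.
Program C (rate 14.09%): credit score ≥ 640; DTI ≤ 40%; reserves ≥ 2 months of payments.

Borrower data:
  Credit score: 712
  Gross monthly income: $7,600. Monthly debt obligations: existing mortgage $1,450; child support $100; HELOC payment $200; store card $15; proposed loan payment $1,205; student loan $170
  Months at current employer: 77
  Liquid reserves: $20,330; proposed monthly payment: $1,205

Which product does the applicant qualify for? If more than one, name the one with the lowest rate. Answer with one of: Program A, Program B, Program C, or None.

Program A

Total debts = (1,450 + 100 + 200 + 15 + 1,205 + 170) = 3,140; DTI = 3,140/7,600 = 41.3%.
Reserves = 20,330/1,205 = 16.9 months.
Program A: score 712 ≥ 680; DTI 41.3% ≤ 50%; reserves 16.9 ≥ 6 mo → qualifies.
Program B: score 712 ≥ 660; DTI 41.3% > 40%; reserves 16.9 ≥ 3 mo → does not qualify.
Program C: score 712 ≥ 640; DTI 41.3% > 40%; reserves 16.9 ≥ 2 mo → does not qualify.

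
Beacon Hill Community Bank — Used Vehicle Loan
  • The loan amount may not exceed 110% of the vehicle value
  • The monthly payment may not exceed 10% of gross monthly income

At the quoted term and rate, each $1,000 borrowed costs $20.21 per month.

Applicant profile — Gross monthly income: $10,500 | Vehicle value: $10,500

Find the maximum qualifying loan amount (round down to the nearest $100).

$11,500

Payment cap: 10% × $10,500 = $1,050/month.
At $20.21 per $1,000, that supports 1,050/20.21 × 1,000 ≈ $51,954 → $51,900.
LTV cap: 110% × $10,500 = $11,550 → $11,500.
Binding constraint: loan-to-value.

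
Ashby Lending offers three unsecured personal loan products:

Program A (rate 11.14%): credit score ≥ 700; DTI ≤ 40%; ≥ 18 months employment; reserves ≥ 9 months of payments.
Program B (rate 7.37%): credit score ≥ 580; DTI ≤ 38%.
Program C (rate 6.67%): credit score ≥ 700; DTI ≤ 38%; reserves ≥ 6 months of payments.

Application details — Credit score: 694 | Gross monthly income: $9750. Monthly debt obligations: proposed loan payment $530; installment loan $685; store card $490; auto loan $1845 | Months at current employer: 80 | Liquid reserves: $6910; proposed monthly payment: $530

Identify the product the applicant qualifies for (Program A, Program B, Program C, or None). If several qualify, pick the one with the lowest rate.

Program B

Total debts = (530 + 685 + 490 + 1,845) = 3,550; DTI = 3,550/9,750 = 36.4%.
Reserves = 6,910/530 = 13.0 months.
Program A: score 694 < 700; DTI 36.4% ≤ 40%; employment 80 ≥ 18 mo; reserves 13.0 ≥ 9 mo → does not qualify.
Program B: score 694 ≥ 580; DTI 36.4% ≤ 38% → qualifies.
Program C: score 694 < 700; DTI 36.4% ≤ 38%; reserves 13.0 ≥ 6 mo → does not qualify.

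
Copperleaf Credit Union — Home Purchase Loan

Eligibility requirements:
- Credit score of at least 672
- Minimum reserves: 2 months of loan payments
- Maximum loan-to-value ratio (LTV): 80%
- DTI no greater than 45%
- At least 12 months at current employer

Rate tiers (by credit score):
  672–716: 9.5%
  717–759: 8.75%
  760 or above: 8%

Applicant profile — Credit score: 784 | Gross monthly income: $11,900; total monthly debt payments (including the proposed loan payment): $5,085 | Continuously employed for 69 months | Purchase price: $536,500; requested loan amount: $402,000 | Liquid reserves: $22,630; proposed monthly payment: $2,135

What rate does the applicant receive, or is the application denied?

Approved at 8%

Credit score 784 ≥ 672 (meets minimum)
DTI: 5,085 ÷ 11,900 = 42.7%, within the 45% cap
Employment 69 ≥ 12 months
LTV: 402,000 ÷ 536,500 = 74.9%, within 80% cap
Reserves: 22,630 ÷ 2,135 = 10.6 months (meets 2-month minimum)
All requirements met. Score 784 falls in the 760 or above tier → 8%.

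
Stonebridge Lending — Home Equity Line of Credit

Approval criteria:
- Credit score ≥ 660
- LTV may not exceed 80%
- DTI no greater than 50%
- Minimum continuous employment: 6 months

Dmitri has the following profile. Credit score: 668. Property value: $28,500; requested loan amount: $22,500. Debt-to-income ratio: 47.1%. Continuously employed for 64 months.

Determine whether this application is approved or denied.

Approved

Credit score 668 ≥ 660 (meets)
LTV: 22,500 ÷ 28,500 = 78.9%, within 80% cap
DTI 47.1% ≤ 50%
Employment 64 ≥ 6 months
All criteria satisfied.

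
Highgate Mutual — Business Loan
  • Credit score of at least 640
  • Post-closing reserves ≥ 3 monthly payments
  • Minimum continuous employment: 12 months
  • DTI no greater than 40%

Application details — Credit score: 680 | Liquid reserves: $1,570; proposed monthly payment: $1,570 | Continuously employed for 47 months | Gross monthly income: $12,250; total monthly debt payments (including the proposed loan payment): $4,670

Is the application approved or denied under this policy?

Denied

Credit score 680 ≥ 640 (meets)
Liquid reserves cover 1,570/1,570 = 1.0 months — < 3 required
Employment 47 ≥ 12 months
DTI: 4,670 ÷ 12,250 = 38.1%, within the 40% cap
Fails on reserves.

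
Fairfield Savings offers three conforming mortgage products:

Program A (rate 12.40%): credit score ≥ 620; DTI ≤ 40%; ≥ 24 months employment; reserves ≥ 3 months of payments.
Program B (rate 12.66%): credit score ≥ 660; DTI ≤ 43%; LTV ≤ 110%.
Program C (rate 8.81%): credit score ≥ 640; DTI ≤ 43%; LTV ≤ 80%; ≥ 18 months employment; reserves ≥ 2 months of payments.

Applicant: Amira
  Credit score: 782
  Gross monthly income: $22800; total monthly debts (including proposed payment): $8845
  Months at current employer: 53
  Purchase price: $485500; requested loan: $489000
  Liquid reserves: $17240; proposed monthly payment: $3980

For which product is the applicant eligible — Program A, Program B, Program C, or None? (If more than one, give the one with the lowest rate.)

DTI = 8,845/22,800 = 38.8%.
LTV = 489,000/485,500 = 100.7%.
Reserves = 17,240/3,980 = 4.3 months.
Program A: score 782 ≥ 620; DTI 38.8% ≤ 40%; employment 53 ≥ 24 mo; reserves 4.3 ≥ 3 mo → qualifies.
Program B: score 782 ≥ 660; DTI 38.8% ≤ 43%; LTV 100.7% ≤ 110% → qualifies.
Program C: score 782 ≥ 640; DTI 38.8% ≤ 43%; LTV 100.7% > 80%; employment 53 ≥ 18 mo; reserves 4.3 ≥ 2 mo → does not qualify.
Qualifying: Program A, Program B. Lowest rate is 12.40% → Program A.

Program A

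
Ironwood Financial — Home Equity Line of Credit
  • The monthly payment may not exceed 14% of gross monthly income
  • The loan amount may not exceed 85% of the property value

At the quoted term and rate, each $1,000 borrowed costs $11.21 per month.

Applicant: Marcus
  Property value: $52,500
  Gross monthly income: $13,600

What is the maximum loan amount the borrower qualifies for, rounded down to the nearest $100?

Payment cap: 14% × $13,600 = $1,904/month.
At $11.21 per $1,000, that supports 1,904/11.21 × 1,000 ≈ $169,848 → $169,800.
LTV cap: 85% × $52,500 = $44,625 → $44,600.
Binding constraint: loan-to-value.

$44,600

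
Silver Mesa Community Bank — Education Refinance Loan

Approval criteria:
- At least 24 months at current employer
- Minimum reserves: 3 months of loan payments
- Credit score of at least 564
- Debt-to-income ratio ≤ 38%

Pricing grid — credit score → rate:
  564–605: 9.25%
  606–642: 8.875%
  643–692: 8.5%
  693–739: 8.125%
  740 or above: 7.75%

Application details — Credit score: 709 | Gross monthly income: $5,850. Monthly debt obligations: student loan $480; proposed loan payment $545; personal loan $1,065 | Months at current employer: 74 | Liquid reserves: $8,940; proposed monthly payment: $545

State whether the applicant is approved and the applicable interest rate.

Credit score 709 ≥ 564 (meets minimum)
Total monthly debts = (480 + 545 + 1,065) = 2,090. Debt-to-income = 2,090/5,850 = 35.7% — meets 38% limit
Reserves: 8,940 ÷ 545 = 16.4 months (meets 3-month minimum)
Employment 74 ≥ 24 months
All requirements met. Score 709 falls in the 693–739 tier → 8.125%.

Approved at 8.125%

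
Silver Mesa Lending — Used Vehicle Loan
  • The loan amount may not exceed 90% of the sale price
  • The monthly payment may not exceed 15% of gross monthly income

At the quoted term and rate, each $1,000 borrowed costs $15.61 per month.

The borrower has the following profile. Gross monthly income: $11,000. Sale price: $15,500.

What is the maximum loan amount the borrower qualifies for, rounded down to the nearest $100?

Payment cap: 15% × $11,000 = $1,650/month.
At $15.61 per $1,000, that supports 1,650/15.61 × 1,000 ≈ $105,701 → $105,700.
LTV cap: 90% × $15,500 = $13,950 → $13,900.
Binding constraint: loan-to-value.

$13,900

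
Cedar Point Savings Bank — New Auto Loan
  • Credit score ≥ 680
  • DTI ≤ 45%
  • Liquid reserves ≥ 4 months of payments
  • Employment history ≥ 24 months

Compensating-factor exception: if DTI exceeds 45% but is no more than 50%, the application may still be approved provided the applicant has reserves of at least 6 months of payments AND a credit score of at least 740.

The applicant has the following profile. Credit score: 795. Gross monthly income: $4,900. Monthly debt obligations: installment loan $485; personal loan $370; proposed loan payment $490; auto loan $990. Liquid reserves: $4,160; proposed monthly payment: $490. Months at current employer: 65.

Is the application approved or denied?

Approved

Credit score 795 ≥ 680 (meets base)
Total debts = (485 + 370 + 490 + 990) = 2,335. DTI: 2,335 ÷ 4,900 = 47.7%, over the 45% base limit.
Liquid reserves cover 4,160/490 = 8.5 months — ≥ 4 required
Employment 65 ≥ 24 months
47.7% falls in the override range (45%–50%), so the compensating-factor test applies.
Override check — reserves: 8.5 mo (ok); score: 795 (ok).
Both compensating conditions met → exception applies.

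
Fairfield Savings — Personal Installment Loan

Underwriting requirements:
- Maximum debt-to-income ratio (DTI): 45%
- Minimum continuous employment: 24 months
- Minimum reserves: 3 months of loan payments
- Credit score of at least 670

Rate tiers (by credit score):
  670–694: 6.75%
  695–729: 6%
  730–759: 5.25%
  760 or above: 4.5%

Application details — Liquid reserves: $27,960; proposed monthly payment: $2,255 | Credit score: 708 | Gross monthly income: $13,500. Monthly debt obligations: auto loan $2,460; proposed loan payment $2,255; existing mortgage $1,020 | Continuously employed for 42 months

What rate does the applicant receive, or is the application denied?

Credit score 708 ≥ 670 (meets minimum)
Employment 42 ≥ 24 months
Liquid reserves cover 27,960/2,255 = 12.4 months — ≥ 3 required
Total monthly debts = (2,460 + 2,255 + 1,020) = 5,735. Debt-to-income = 5,735/13,500 = 42.5% — meets 45% limit
All requirements met. Score 708 falls in the 695–729 tier → 6%.

Approved at 6%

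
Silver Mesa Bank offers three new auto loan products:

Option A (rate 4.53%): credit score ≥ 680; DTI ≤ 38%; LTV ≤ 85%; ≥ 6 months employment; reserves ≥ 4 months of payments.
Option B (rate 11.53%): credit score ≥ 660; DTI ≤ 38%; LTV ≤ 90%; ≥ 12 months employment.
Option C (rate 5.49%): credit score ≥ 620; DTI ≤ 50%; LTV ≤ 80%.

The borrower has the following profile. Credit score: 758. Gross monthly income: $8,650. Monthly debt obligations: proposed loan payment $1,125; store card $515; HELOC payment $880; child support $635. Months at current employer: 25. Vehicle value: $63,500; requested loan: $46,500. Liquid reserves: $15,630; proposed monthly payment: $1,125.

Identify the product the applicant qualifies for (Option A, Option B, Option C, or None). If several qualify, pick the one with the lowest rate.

Total debts = (1,125 + 515 + 880 + 635) = 3,155; DTI = 3,155/8,650 = 36.5%.
LTV = 46,500/63,500 = 73.2%.
Reserves = 15,630/1,125 = 13.9 months.
Option A: score 758 ≥ 680; DTI 36.5% ≤ 38%; LTV 73.2% ≤ 85%; employment 25 ≥ 6 mo; reserves 13.9 ≥ 4 mo → qualifies.
Option B: score 758 ≥ 660; DTI 36.5% ≤ 38%; LTV 73.2% ≤ 90%; employment 25 ≥ 12 mo → qualifies.
Option C: score 758 ≥ 620; DTI 36.5% ≤ 50%; LTV 73.2% ≤ 80% → qualifies.
Qualifying: Option A, Option B, Option C. Lowest rate is 4.53% → Option A.

Option A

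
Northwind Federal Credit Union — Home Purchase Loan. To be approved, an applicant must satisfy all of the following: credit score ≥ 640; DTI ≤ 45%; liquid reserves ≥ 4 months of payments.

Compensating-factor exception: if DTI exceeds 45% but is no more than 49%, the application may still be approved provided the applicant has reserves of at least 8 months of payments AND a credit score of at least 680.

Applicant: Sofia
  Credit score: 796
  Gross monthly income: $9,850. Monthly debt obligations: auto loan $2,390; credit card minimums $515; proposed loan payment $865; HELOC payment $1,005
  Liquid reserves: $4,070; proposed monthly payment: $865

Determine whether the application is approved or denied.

Denied

Credit score 796 ≥ 640 (meets base)
Total debts = (2,390 + 515 + 865 + 1,005) = 4,775. DTI: 4,775 ÷ 9,850 = 48.5%, over the 45% base limit.
Liquid reserves cover 4,070/865 = 4.7 months — ≥ 4 required
DTI 48.5% is within the 45%–49% exception band; checking compensating factors.
Reserves 4.7 < 8 months; credit score 796 ≥ 680.
Override conditions not both satisfied; exception does not apply.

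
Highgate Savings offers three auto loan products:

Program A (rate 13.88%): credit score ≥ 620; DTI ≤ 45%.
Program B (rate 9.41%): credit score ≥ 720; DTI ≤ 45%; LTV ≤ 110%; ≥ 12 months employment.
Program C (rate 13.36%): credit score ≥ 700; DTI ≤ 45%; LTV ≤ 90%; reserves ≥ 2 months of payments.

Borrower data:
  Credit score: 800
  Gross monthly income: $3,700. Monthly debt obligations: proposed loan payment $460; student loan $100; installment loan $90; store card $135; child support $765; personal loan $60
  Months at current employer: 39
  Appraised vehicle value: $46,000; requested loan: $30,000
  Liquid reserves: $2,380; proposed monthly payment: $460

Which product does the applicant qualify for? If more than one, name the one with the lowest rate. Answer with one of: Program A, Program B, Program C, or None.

Total debts = (460 + 100 + 90 + 135 + 765 + 60) = 1,610; DTI = 1,610/3,700 = 43.5%.
LTV = 30,000/46,000 = 65.2%.
Reserves = 2,380/460 = 5.2 months.
Program A: score 800 ≥ 620; DTI 43.5% ≤ 45% → qualifies.
Program B: score 800 ≥ 720; DTI 43.5% ≤ 45%; LTV 65.2% ≤ 110%; employment 39 ≥ 12 mo → qualifies.
Program C: score 800 ≥ 700; DTI 43.5% ≤ 45%; LTV 65.2% ≤ 90%; reserves 5.2 ≥ 2 mo → qualifies.
Qualifying: Program A, Program B, Program C. Lowest rate is 9.41% → Program B.

Program B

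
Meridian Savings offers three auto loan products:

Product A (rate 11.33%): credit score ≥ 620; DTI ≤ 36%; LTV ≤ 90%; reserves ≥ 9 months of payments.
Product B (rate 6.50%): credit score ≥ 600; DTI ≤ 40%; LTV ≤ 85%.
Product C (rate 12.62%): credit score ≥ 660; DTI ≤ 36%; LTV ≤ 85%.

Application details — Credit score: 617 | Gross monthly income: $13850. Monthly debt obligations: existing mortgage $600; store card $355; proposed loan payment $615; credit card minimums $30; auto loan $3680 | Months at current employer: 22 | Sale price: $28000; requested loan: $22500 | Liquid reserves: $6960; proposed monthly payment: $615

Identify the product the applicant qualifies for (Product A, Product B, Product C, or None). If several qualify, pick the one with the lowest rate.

Total debts = (600 + 355 + 615 + 30 + 3,680) = 5,280; DTI = 5,280/13,850 = 38.1%.
LTV = 22,500/28,000 = 80.4%.
Reserves = 6,960/615 = 11.3 months.
Product A: score 617 < 620; DTI 38.1% > 36%; LTV 80.4% ≤ 90%; reserves 11.3 ≥ 9 mo → does not qualify.
Product B: score 617 ≥ 600; DTI 38.1% ≤ 40%; LTV 80.4% ≤ 85% → qualifies.
Product C: score 617 < 660; DTI 38.1% > 36%; LTV 80.4% ≤ 85% → does not qualify.

Product B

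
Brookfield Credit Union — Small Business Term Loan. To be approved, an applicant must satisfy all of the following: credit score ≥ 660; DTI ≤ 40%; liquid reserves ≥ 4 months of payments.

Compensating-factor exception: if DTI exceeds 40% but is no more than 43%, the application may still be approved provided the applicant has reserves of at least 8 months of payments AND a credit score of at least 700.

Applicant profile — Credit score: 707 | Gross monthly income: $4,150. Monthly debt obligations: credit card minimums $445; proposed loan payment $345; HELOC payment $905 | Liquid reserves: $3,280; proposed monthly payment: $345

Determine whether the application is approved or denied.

Credit score 707 ≥ 660 (meets base)
Total debts = (445 + 345 + 905) = 1,695. DTI: 1,695 ÷ 4,150 = 40.8%, over the 40% base limit.
Reserves = 3,280/345 = 9.5 months ≥ 4
DTI 40.8% is within the 40%–43% exception band; checking compensating factors.
Override check — reserves: 9.5 mo (ok); score: 707 (ok).
Both compensating conditions met → exception applies.

Approved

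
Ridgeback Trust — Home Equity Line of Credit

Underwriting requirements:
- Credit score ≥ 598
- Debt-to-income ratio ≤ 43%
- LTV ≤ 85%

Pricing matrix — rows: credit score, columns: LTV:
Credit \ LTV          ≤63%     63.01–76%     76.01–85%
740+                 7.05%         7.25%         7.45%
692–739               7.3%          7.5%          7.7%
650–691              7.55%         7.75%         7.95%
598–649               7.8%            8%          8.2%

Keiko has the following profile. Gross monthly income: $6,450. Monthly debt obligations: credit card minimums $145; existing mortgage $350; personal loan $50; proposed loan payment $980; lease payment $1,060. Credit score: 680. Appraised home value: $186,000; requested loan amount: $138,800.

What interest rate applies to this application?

7.75%

Credit score 680 ≥ 598; Total monthly debts = (145 + 350 + 50 + 980 + 1,060) = 2,585. DTI = 2,585/6,450 = 40.1% ≤ 43%
LTV: 138,800 ÷ 186,000 = 74.6%, within 85% cap
Row: 680 falls in 650–691. Column: 74.6% falls in 63.01–76%. Rate = 7.75%.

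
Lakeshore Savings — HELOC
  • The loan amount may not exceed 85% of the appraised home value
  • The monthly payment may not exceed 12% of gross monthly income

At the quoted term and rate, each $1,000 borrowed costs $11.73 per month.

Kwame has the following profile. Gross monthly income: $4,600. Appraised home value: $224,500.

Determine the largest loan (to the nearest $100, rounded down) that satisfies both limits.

Payment cap: 12% × $4,600 = $552/month.
At $11.73 per $1,000, that supports 552/11.73 × 1,000 ≈ $47,058 → $47,000.
LTV cap: 85% × $224,500 = $190,825 → $190,800.
Binding constraint: payment-to-income.

$47,000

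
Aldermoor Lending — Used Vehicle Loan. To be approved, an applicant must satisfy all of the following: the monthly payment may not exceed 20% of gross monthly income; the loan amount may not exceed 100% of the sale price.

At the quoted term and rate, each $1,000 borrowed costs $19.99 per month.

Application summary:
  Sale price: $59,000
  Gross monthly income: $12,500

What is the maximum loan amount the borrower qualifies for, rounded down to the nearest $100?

$59,000

Payment cap: 20% × $12,500 = $2,500/month.
At $19.99 per $1,000, that supports 2,500/19.99 × 1,000 ≈ $125,062 → $125,000.
LTV cap: 100% × $59,000 = $59,000 → $59,000.
Binding constraint: loan-to-value.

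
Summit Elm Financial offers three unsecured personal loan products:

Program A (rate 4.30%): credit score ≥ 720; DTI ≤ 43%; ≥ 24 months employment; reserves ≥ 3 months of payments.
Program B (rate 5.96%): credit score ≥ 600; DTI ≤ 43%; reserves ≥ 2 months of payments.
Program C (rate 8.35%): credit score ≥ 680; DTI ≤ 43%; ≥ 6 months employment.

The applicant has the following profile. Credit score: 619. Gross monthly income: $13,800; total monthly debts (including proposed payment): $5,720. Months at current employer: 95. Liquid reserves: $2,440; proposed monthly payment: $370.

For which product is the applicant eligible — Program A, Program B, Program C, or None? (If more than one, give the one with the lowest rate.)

DTI = 5,720/13,800 = 41.4%.
Reserves = 2,440/370 = 6.6 months.
Program A: score 619 < 720; DTI 41.4% ≤ 43%; employment 95 ≥ 24 mo; reserves 6.6 ≥ 3 mo → does not qualify.
Program B: score 619 ≥ 600; DTI 41.4% ≤ 43%; reserves 6.6 ≥ 2 mo → qualifies.
Program C: score 619 < 680; DTI 41.4% ≤ 43%; employment 95 ≥ 6 mo → does not qualify.

Program B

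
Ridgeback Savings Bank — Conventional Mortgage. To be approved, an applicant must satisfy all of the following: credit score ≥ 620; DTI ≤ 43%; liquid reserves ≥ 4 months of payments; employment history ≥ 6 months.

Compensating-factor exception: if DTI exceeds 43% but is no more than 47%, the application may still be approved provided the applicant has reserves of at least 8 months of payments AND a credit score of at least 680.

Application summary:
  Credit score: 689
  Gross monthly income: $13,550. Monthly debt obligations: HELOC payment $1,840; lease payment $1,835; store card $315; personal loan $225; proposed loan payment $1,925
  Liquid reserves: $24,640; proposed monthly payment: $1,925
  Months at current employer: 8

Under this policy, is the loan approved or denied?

Credit score 689 ≥ 620 (meets base)
Total debts = (1,840 + 1,835 + 315 + 225 + 1,925) = 6,140. DTI: 6,140 ÷ 13,550 = 45.3%, over the 43% base limit.
Reserves: 24,640 ÷ 1,925 = 12.8 months (meets 4-month minimum)
Employment 8 ≥ 6 months
45.3% falls in the override range (43%–47%), so the compensating-factor test applies.
Override check — reserves: 12.8 mo (ok); score: 689 (ok).
Both override conditions satisfied; DTI exception granted.

Approved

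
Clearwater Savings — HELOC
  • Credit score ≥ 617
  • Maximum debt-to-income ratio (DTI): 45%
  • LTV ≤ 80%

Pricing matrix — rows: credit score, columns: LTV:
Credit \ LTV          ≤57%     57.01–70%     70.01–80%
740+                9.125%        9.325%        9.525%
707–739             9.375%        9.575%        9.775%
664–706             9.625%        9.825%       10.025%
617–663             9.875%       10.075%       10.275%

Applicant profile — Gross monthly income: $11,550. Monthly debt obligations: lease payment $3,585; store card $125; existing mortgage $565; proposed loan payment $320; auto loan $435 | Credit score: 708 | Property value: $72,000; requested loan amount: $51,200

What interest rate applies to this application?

9.775%

Credit score 708 ≥ 617; Total monthly debts = (3,585 + 125 + 565 + 320 + 435) = 5,030. DTI = 5,030/11,550 = 43.5% ≤ 45%
Loan-to-value = 51,200/72,000 = 71.1% — pass (80% max)
Row: 708 falls in 707–739. Column: 71.1% falls in 70.01–80%. Rate = 9.775%.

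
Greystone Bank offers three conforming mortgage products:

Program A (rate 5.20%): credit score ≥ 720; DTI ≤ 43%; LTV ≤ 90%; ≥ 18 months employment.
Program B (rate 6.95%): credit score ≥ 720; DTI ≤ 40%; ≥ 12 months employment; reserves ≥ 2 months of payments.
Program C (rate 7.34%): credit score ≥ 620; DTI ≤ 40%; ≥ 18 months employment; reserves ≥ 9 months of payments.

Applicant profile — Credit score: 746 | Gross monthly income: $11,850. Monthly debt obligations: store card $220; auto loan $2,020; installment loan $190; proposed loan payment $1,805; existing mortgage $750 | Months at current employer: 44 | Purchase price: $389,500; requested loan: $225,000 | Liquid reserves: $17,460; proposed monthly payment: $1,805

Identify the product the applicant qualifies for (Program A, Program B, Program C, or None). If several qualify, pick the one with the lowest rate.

Total debts = (220 + 2,020 + 190 + 1,805 + 750) = 4,985; DTI = 4,985/11,850 = 42.1%.
LTV = 225,000/389,500 = 57.8%.
Reserves = 17,460/1,805 = 9.7 months.
Program A: score 746 ≥ 720; DTI 42.1% ≤ 43%; LTV 57.8% ≤ 90%; employment 44 ≥ 18 mo → qualifies.
Program B: score 746 ≥ 720; DTI 42.1% > 40%; employment 44 ≥ 12 mo; reserves 9.7 ≥ 2 mo → does not qualify.
Program C: score 746 ≥ 620; DTI 42.1% > 40%; employment 44 ≥ 18 mo; reserves 9.7 ≥ 9 mo → does not qualify.

Program A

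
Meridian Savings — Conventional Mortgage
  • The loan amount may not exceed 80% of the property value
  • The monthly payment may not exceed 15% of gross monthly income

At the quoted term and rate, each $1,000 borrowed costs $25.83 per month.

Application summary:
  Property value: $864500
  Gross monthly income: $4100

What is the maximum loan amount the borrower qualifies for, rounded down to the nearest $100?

$23,800

Payment cap: 15% × $4,100 = $615/month.
At $25.83 per $1,000, that supports 615/25.83 × 1,000 ≈ $23,809 → $23,800.
LTV cap: 80% × $864,500 = $691,600 → $691,600.
Binding constraint: payment-to-income.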